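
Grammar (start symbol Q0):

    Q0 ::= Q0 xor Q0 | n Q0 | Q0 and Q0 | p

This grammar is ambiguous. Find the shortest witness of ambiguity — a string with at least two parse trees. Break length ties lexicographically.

length 1: no string has ≥2 trees
length 2: no string has ≥2 trees
length 3: no string has ≥2 trees
length 4: n p and p has 2 parse trees

Two derivations of n p and p:
  Q0 ⇒ n Q0 ⇒ n Q0 and Q0 ⇒ n p and Q0 ⇒ n p and p
  Q0 ⇒ Q0 and Q0 ⇒ n Q0 and Q0 ⇒ n p and Q0 ⇒ n p and p

n p and p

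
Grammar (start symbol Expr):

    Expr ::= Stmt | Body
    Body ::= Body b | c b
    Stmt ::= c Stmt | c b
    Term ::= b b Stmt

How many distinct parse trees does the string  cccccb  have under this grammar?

1

Parse trees for cccccb:
  [Expr [Stmt c [Stmt c [Stmt c [Stmt c [Stmt c b]]]]]]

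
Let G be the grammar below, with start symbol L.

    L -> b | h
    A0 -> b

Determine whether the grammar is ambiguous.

Unambiguous

(A0 is unreachable from L, so its rules don't affect L(L).) Each reachable nonterminal has at most one production per leading terminal, and all productions are right-linear; the derivation is determined token-by-token.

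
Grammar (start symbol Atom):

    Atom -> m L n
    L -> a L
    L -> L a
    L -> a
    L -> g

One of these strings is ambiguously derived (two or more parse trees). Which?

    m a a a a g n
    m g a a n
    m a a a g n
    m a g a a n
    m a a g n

m a g a a n

m a a a a g n: 1 tree
m g a a n: 1 tree
m a a a g n: 1 tree
m a g a a n: 3 trees
m a a g n: 1 tree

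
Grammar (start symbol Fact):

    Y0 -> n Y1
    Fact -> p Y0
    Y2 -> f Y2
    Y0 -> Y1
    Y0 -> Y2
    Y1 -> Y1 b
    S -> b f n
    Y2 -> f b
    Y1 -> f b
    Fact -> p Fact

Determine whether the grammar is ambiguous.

Ambiguous

Witness: p f b

Derivation 1: Fact ⇒ p Y0 ⇒ p Y1 ⇒ p f b
Derivation 2: Fact ⇒ p Y0 ⇒ p Y2 ⇒ p f b

Two distinct leftmost derivations for the same string.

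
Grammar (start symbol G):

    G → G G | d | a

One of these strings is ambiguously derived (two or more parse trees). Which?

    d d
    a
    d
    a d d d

d d: 1 tree
a: 1 tree
d: 1 tree
a d d d: 5 trees

a d d d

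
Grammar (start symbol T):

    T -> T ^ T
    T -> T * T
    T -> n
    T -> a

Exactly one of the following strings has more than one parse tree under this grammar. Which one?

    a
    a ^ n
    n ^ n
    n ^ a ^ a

a: 1 tree
a ^ n: 1 tree
n ^ n: 1 tree
n ^ a ^ a: 2 trees

n ^ a ^ a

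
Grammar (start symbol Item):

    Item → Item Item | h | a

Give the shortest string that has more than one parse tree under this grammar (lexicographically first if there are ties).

a a a

length 1: no string has ≥2 trees
length 2: no string has ≥2 trees
length 3: a a a has 2 parse trees

Two derivations of a a a:
  Item ⇒ Item Item ⇒ Item Item Item ⇒ a Item Item ⇒ a a Item ⇒ a a a
  Item ⇒ Item Item ⇒ a Item ⇒ a Item Item ⇒ a a Item ⇒ a a a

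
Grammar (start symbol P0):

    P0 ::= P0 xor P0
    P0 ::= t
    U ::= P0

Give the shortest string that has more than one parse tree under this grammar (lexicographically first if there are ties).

t xor t xor t

length 1: no string has ≥2 trees
length 3: no string has ≥2 trees
length 5: t xor t xor t has 2 parse trees

Two derivations of t xor t xor t:
  P0 ⇒ P0 xor P0 ⇒ P0 xor P0 xor P0 ⇒ t xor P0 xor P0 ⇒ t xor t xor P0 ⇒ t xor t xor t
  P0 ⇒ P0 xor P0 ⇒ t xor P0 ⇒ t xor P0 xor P0 ⇒ t xor t xor P0 ⇒ t xor t xor t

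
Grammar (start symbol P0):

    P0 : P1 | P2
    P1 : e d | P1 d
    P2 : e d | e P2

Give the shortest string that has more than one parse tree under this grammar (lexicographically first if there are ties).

e d

length 2: e d has 2 parse trees

Two derivations of e d:
  P0 ⇒ P1 ⇒ e d
  P0 ⇒ P2 ⇒ e d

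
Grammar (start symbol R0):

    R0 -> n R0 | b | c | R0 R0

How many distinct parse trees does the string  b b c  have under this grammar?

2

Parse trees for b b c:
  [R0 [R0 b] [R0 [R0 b] [R0 c]]]
  [R0 [R0 [R0 b] [R0 b]] [R0 c]]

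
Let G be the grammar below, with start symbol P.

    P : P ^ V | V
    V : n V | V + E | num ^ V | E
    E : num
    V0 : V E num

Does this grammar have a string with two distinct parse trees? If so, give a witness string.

Witness: num ^ num

Derivation 1: P ⇒ P ^ V ⇒ V ^ V ⇒ E ^ V ⇒ num ^ V ⇒ num ^ E ⇒ num ^ num
Derivation 2: P ⇒ V ⇒ num ^ V ⇒ num ^ E ⇒ num ^ num

Two distinct leftmost derivations for the same string.

Ambiguous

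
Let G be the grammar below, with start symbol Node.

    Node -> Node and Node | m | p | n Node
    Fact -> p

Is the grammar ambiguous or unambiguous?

Witness: n m and m

Derivation 1: Node ⇒ Node and Node ⇒ n Node and Node ⇒ n m and Node ⇒ n m and m
Derivation 2: Node ⇒ n Node ⇒ n Node and Node ⇒ n m and Node ⇒ n m and m

Two distinct leftmost derivations for the same string.

Ambiguous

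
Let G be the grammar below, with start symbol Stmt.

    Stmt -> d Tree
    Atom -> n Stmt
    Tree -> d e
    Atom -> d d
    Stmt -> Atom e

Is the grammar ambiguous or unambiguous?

Ambiguous

Witness: d d e

Derivation 1: Stmt ⇒ d Tree ⇒ d d e
Derivation 2: Stmt ⇒ Atom e ⇒ d d e

Two distinct leftmost derivations for the same string.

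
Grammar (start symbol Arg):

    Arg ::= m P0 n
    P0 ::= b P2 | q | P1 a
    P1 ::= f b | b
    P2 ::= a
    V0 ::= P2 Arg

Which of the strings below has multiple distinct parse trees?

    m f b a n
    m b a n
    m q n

m b a n

m f b a n: 1 tree
m b a n: 2 trees
m q n: 1 tree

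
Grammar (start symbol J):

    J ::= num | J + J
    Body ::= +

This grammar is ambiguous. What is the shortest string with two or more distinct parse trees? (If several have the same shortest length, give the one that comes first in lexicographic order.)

num + num + num

length 1: no string has ≥2 trees
length 3: no string has ≥2 trees
length 5: num + num + num has 2 parse trees

Two derivations of num + num + num:
  J ⇒ J + J ⇒ num + J ⇒ num + J + J ⇒ num + num + J ⇒ num + num + num
  J ⇒ J + J ⇒ J + J + J ⇒ num + J + J ⇒ num + num + J ⇒ num + num + num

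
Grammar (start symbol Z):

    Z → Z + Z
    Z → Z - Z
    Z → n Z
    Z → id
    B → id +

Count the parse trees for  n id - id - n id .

Parse trees for n id - id - n id:
  [Z [Z n [Z id]] - [Z [Z id] - [Z n [Z id]]]]
  [Z [Z [Z n [Z id]] - [Z id]] - [Z n [Z id]]]
  [Z [Z n [Z [Z id] - [Z id]]] - [Z n [Z id]]]
  [Z n [Z [Z id] - [Z [Z id] - [Z n [Z id]]]]]
  [Z n [Z [Z [Z id] - [Z id]] - [Z n [Z id]]]]

5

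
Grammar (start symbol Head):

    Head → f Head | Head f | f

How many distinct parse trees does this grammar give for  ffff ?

8

Parse trees for ffff:
  [Head f [Head f [Head f [Head f]]]]
  [Head f [Head f [Head [Head f] f]]]
  [Head f [Head [Head f [Head f]] f]]
  [Head f [Head [Head [Head f] f] f]]
  [Head [Head f [Head f [Head f]]] f]
  [Head [Head f [Head [Head f] f]] f]
  [Head [Head [Head f [Head f]] f] f]
  [Head [Head [Head [Head f] f] f] f]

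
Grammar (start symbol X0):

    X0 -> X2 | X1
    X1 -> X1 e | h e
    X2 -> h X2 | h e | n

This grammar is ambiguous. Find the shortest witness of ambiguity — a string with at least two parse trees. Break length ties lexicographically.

h e

length 1: no string has ≥2 trees
length 2: h e has 2 parse trees

Two derivations of h e:
  X0 ⇒ X2 ⇒ h e
  X0 ⇒ X1 ⇒ h e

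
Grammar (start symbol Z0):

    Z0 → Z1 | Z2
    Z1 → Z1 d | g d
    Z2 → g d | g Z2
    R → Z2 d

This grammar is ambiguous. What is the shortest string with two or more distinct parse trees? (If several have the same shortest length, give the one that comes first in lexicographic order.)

length 2: g d has 2 parse trees

Two derivations of g d:
  Z0 ⇒ Z1 ⇒ g d
  Z0 ⇒ Z2 ⇒ g d

g d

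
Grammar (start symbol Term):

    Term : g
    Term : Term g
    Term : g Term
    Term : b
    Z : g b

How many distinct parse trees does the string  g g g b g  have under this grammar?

4

Parse trees for g g g b g:
  [Term [Term g [Term g [Term g [Term b]]]] g]
  [Term g [Term [Term g [Term g [Term b]]] g]]
  [Term g [Term g [Term [Term g [Term b]] g]]]
  [Term g [Term g [Term g [Term [Term b] g]]]]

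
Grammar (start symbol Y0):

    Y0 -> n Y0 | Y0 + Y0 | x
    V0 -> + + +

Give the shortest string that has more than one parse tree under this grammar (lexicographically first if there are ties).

length 1: no string has ≥2 trees
length 2: no string has ≥2 trees
length 3: no string has ≥2 trees
length 4: n x + x has 2 parse trees

Two derivations of n x + x:
  Y0 ⇒ n Y0 ⇒ n Y0 + Y0 ⇒ n x + Y0 ⇒ n x + x
  Y0 ⇒ Y0 + Y0 ⇒ n Y0 + Y0 ⇒ n x + Y0 ⇒ n x + x

n x + x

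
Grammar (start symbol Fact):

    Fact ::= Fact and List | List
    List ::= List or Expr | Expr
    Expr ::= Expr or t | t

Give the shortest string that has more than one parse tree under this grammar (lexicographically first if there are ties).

t or t

length 1: no string has ≥2 trees
length 3: t or t has 2 parse trees

Two derivations of t or t:
  Fact ⇒ List ⇒ List or Expr ⇒ Expr or Expr ⇒ t or Expr ⇒ t or t
  Fact ⇒ List ⇒ Expr ⇒ Expr or t ⇒ t or t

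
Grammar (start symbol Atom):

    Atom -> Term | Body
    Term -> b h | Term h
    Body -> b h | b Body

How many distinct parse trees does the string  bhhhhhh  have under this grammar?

Parse trees for bhhhhhh:
  [Atom [Term [Term [Term [Term [Term [Term b h] h] h] h] h] h]]

1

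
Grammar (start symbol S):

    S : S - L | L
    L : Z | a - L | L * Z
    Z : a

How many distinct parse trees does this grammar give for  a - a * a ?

Parse trees for a - a * a:
  [S [S [L [Z a]]] - [L [L [Z a]] * [Z a]]]
  [S [L a - [L [L [Z a]] * [Z a]]]]
  [S [L [L a - [L [Z a]]] * [Z a]]]

3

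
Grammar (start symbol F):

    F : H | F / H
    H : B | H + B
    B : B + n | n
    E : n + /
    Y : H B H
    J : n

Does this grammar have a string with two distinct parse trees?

Witness: n + n

Derivation 1: F ⇒ H ⇒ B ⇒ B + n ⇒ n + n
Derivation 2: F ⇒ H ⇒ H + B ⇒ B + B ⇒ n + B ⇒ n + n

Two distinct leftmost derivations for the same string.

Ambiguous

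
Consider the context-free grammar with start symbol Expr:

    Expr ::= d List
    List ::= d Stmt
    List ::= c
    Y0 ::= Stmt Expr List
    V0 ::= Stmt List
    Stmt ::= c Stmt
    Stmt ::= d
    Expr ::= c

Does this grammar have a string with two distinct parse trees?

(V0, Y0 are unreachable from Expr, so their rules don't affect L(Expr).) Restricted to the reachable nonterminals, every rule has the form A → t or A → t B, and no two rules for the same A share a first terminal. The grammar encodes a DFA — one run per string.

Unambiguous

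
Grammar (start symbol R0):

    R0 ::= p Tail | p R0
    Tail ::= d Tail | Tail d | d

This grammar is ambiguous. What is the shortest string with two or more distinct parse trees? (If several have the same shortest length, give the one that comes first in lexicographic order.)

p d d

length 2: no string has ≥2 trees
length 3: p d d has 2 parse trees

Two derivations of p d d:
  R0 ⇒ p Tail ⇒ p d Tail ⇒ p d d
  R0 ⇒ p Tail ⇒ p Tail d ⇒ p d d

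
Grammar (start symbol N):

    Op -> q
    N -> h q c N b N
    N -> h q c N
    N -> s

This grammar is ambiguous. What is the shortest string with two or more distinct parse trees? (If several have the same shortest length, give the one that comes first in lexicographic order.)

length 1: no string has ≥2 trees
length 4: no string has ≥2 trees
length 6: no string has ≥2 trees
length 7: no string has ≥2 trees
length 9: h q c h q c s b s has 2 parse trees

Two derivations of h q c h q c s b s:
  N ⇒ h q c N b N ⇒ h q c h q c N b N ⇒ h q c h q c s b N ⇒ h q c h q c s b s
  N ⇒ h q c N ⇒ h q c h q c N b N ⇒ h q c h q c s b N ⇒ h q c h q c s b s

h q c h q c s b s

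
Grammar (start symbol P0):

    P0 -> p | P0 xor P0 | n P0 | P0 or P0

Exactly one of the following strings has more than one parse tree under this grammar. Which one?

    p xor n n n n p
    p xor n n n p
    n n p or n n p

p xor n n n n p: 1 tree
p xor n n n p: 1 tree
n n p or n n p: 3 trees

n n p or n n p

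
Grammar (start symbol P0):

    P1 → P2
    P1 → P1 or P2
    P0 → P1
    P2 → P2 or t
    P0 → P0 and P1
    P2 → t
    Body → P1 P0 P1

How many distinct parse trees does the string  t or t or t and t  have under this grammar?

4

Parse trees for t or t or t and t:
  [P0 [P0 [P1 [P2 [P2 [P2 t] or t] or t]]] and [P1 [P2 t]]]
  [P0 [P0 [P1 [P1 [P2 t]] or [P2 [P2 t] or t]]] and [P1 [P2 t]]]
  [P0 [P0 [P1 [P1 [P2 [P2 t] or t]] or [P2 t]]] and [P1 [P2 t]]]
  [P0 [P0 [P1 [P1 [P1 [P2 t]] or [P2 t]] or [P2 t]]] and [P1 [P2 t]]]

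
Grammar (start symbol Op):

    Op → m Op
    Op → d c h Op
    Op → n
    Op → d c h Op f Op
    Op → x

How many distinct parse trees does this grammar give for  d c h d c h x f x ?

Parse trees for d c h d c h x f x:
  [Op d c h [Op d c h [Op x] f [Op x]]]
  [Op d c h [Op d c h [Op x]] f [Op x]]

2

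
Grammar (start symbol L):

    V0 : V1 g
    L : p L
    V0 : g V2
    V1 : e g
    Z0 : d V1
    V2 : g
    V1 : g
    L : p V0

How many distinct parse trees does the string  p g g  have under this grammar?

Parse trees for p g g:
  [L p [V0 [V1 g] g]]
  [L p [V0 g [V2 g]]]

2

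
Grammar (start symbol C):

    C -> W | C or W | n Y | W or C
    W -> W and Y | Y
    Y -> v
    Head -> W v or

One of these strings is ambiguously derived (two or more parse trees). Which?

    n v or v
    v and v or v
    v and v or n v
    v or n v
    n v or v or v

n v or v: 1 tree
v and v or v: 2 trees
v and v or n v: 1 tree
v or n v: 1 tree
n v or v or v: 1 tree

v and v or v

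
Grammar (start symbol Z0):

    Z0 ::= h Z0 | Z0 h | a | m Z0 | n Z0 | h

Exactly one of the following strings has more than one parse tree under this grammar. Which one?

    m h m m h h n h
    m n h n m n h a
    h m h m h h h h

h m h m h h h h

m h m m h h n h: 1 tree
m n h n m n h a: 1 tree
h m h m h h h h: 64 trees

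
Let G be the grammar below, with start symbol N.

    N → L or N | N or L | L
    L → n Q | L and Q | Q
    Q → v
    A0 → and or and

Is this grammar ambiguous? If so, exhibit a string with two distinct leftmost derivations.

Witness: v or v

Derivation 1: N ⇒ L or N ⇒ Q or N ⇒ v or N ⇒ v or L ⇒ v or Q ⇒ v or v
Derivation 2: N ⇒ N or L ⇒ L or L ⇒ Q or L ⇒ v or L ⇒ v or Q ⇒ v or v

Two distinct leftmost derivations for the same string.

Ambiguous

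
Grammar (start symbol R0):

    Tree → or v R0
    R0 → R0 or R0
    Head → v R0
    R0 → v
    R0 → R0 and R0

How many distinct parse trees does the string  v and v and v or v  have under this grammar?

5

Parse trees for v and v and v or v:
  [R0 [R0 [R0 v] and [R0 [R0 v] and [R0 v]]] or [R0 v]]
  [R0 [R0 [R0 [R0 v] and [R0 v]] and [R0 v]] or [R0 v]]
  [R0 [R0 v] and [R0 [R0 [R0 v] and [R0 v]] or [R0 v]]]
  [R0 [R0 v] and [R0 [R0 v] and [R0 [R0 v] or [R0 v]]]]
  [R0 [R0 [R0 v] and [R0 v]] and [R0 [R0 v] or [R0 v]]]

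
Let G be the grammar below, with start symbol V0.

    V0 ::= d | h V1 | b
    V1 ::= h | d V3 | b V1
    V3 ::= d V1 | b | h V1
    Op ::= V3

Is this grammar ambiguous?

Unambiguous

(Op is unreachable from V0, so its rules don't affect L(V0).) The reachable rules are right-linear with at most one rule per (nonterminal, next-terminal) pair. Each input token forces the next rule, so parsing is deterministic.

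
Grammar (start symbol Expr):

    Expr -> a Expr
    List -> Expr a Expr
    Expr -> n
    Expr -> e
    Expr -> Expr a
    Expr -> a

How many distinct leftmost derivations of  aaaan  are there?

1

Parse trees for aaaan:
  [Expr a [Expr a [Expr a [Expr a [Expr n]]]]]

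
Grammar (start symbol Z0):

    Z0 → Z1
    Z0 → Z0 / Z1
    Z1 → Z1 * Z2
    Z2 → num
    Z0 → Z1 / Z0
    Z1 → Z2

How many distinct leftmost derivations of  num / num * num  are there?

Parse trees for num / num * num:
  [Z0 [Z0 [Z1 [Z2 num]]] / [Z1 [Z1 [Z2 num]] * [Z2 num]]]
  [Z0 [Z1 [Z2 num]] / [Z0 [Z1 [Z1 [Z2 num]] * [Z2 num]]]]

2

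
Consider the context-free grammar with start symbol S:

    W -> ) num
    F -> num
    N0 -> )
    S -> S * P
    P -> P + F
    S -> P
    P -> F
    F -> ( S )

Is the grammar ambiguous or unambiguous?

Unambiguous

(N0, W are unreachable from S, so their rules don't affect L(S).) This is a standard precedence ladder (S over P over F), with each level left-recursive on its own operator ('*' at S, '+' at P). That structure is LR(1), hence unambiguous.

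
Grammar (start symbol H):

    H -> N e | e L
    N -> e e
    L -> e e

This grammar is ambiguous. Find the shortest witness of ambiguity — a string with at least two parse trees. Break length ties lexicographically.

length 3: e e e has 2 parse trees

Two derivations of e e e:
  H ⇒ N e ⇒ e e e
  H ⇒ e L ⇒ e e e

e e e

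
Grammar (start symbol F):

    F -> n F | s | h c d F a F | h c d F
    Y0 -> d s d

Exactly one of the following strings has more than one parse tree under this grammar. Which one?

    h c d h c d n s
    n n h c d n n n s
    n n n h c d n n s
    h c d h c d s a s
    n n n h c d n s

h c d h c d s a s

h c d h c d n s: 1 tree
n n h c d n n n s: 1 tree
n n n h c d n n s: 1 tree
h c d h c d s a s: 2 trees
n n n h c d n s: 1 tree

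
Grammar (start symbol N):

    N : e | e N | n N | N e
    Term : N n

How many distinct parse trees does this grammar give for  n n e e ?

Parse trees for n n e e:
  [N n [N n [N e [N e]]]]
  [N n [N n [N [N e] e]]]
  [N n [N [N n [N e]] e]]
  [N [N n [N n [N e]]] e]

4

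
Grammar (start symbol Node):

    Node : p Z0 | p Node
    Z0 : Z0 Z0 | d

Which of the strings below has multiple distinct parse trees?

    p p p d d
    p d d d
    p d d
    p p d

p d d d

p p p d d: 1 tree
p d d d: 2 trees
p d d: 1 tree
p p d: 1 tree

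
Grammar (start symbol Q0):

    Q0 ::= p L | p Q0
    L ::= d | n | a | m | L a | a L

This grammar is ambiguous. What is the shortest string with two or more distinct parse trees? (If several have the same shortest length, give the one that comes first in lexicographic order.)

length 2: no string has ≥2 trees
length 3: p a a has 2 parse trees

Two derivations of p a a:
  Q0 ⇒ p L ⇒ p L a ⇒ p a a
  Q0 ⇒ p L ⇒ p a L ⇒ p a a

p a a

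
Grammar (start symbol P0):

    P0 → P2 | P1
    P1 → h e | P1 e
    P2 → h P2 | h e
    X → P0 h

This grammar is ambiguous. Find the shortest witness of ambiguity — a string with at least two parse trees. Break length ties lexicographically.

h e

length 2: h e has 2 parse trees

Two derivations of h e:
  P0 ⇒ P2 ⇒ h e
  P0 ⇒ P1 ⇒ h e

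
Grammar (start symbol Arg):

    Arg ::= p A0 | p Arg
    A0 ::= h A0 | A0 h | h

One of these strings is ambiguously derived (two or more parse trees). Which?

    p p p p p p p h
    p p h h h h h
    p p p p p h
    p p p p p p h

p p h h h h h

p p p p p p p h: 1 tree
p p h h h h h: 16 trees
p p p p p h: 1 tree
p p p p p p h: 1 tree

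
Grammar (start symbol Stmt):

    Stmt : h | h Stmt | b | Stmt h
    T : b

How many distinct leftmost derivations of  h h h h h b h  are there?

6

Parse trees for h h h h h b h:
  [Stmt h [Stmt h [Stmt h [Stmt h [Stmt h [Stmt [Stmt b] h]]]]]]
  [Stmt h [Stmt h [Stmt h [Stmt h [Stmt [Stmt h [Stmt b]] h]]]]]
  [Stmt h [Stmt h [Stmt h [Stmt [Stmt h [Stmt h [Stmt b]]] h]]]]
  [Stmt h [Stmt h [Stmt [Stmt h [Stmt h [Stmt h [Stmt b]]]] h]]]
  [Stmt h [Stmt [Stmt h [Stmt h [Stmt h [Stmt h [Stmt b]]]]] h]]
  [Stmt [Stmt h [Stmt h [Stmt h [Stmt h [Stmt h [Stmt b]]]]]] h]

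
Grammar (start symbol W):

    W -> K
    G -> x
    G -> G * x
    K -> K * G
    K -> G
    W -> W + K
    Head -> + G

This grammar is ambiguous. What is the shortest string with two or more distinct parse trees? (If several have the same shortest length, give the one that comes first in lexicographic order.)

x * x

length 1: no string has ≥2 trees
length 3: x * x has 2 parse trees

Two derivations of x * x:
  W ⇒ K ⇒ K * G ⇒ G * G ⇒ x * G ⇒ x * x
  W ⇒ K ⇒ G ⇒ G * x ⇒ x * x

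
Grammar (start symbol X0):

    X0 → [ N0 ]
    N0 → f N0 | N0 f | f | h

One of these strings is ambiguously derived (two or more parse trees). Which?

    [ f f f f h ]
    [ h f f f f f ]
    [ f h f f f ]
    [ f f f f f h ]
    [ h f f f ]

[ f f f f h ]: 1 tree
[ h f f f f f ]: 1 tree
[ f h f f f ]: 4 trees
[ f f f f f h ]: 1 tree
[ h f f f ]: 1 tree

[ f h f f f ]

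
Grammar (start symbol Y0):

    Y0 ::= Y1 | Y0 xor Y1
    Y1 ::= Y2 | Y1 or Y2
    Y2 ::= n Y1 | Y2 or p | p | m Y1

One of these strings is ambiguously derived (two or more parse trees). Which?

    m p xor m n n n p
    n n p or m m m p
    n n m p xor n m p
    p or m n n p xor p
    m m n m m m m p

n n p or m m m p

m p xor m n n n p: 1 tree
n n p or m m m p: 3 trees
n n m p xor n m p: 1 tree
p or m n n p xor p: 1 tree
m m n m m m m p: 1 tree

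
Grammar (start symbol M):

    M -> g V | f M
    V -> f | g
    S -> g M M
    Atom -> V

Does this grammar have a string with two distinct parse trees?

Unambiguous

(S, Atom are unreachable from M, so their rules don't affect L(M).) Restricted to the reachable nonterminals, every rule has the form A → t or A → t B, and no two rules for the same A share a first terminal. The grammar encodes a DFA — one run per string.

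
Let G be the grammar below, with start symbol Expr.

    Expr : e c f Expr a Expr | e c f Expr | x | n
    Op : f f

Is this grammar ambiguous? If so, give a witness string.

Witness: e c f e c f n a n

Derivation 1: Expr ⇒ e c f Expr a Expr ⇒ e c f e c f Expr a Expr ⇒ e c f e c f n a Expr ⇒ e c f e c f n a n
Derivation 2: Expr ⇒ e c f Expr ⇒ e c f e c f Expr a Expr ⇒ e c f e c f n a Expr ⇒ e c f e c f n a n

Two distinct leftmost derivations for the same string.

Ambiguous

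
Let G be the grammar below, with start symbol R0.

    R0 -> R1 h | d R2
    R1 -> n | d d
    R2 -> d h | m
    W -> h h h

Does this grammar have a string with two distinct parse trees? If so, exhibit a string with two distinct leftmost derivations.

Ambiguous

Witness: d d h

Derivation 1: R0 ⇒ R1 h ⇒ d d h
Derivation 2: R0 ⇒ d R2 ⇒ d d h

Two distinct leftmost derivations for the same string.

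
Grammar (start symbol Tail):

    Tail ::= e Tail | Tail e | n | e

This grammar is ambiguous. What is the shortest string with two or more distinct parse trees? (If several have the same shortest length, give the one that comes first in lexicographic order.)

length 1: no string has ≥2 trees
length 2: e e has 2 parse trees

Two derivations of e e:
  Tail ⇒ e Tail ⇒ e e
  Tail ⇒ Tail e ⇒ e e

e e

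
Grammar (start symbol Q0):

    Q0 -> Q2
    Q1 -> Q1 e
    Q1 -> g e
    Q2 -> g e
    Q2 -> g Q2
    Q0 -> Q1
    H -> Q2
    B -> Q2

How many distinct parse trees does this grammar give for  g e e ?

Parse trees for g e e:
  [Q0 [Q1 [Q1 g e] e]]

1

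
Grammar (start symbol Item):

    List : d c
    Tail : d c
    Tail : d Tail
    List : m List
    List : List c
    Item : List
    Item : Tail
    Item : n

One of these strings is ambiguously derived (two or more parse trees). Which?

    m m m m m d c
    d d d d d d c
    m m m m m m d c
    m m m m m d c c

m m m m m d c c

m m m m m d c: 1 tree
d d d d d d c: 1 tree
m m m m m m d c: 1 tree
m m m m m d c c: 6 trees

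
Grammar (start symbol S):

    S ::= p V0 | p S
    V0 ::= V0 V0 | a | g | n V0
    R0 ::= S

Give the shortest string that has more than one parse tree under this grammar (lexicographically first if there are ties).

p a a a

length 2: no string has ≥2 trees
length 3: no string has ≥2 trees
length 4: p a a a has 2 parse trees

Two derivations of p a a a:
  S ⇒ p V0 ⇒ p V0 V0 ⇒ p V0 V0 V0 ⇒ p a V0 V0 ⇒ p a a V0 ⇒ p a a a
  S ⇒ p V0 ⇒ p V0 V0 ⇒ p a V0 ⇒ p a V0 V0 ⇒ p a a V0 ⇒ p a a a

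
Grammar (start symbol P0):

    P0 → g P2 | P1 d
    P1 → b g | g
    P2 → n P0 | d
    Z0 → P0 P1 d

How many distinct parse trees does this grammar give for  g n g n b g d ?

Parse trees for g n g n b g d:
  [P0 g [P2 n [P0 g [P2 n [P0 [P1 b g] d]]]]]

1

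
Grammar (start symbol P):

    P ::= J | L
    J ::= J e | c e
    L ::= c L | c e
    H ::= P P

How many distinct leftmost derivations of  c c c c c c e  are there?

1

Parse trees for c c c c c c e:
  [P [L c [L c [L c [L c [L c [L c e]]]]]]]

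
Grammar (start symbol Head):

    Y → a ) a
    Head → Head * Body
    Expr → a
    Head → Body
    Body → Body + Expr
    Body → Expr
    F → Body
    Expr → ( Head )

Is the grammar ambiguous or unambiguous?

Only Head, Body, Expr are reachable from Head; ignoring the rest: The grammar is stratified — Head handles '*' (left-recursive), Body handles '+', Expr atoms. Each operator has a fixed associativity and precedence level, so every string has one parse.

Unambiguous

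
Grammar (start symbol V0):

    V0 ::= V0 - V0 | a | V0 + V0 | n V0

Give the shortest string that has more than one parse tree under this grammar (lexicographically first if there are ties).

length 1: no string has ≥2 trees
length 2: no string has ≥2 trees
length 3: no string has ≥2 trees
length 4: n a + a has 2 parse trees

Two derivations of n a + a:
  V0 ⇒ V0 + V0 ⇒ n V0 + V0 ⇒ n a + V0 ⇒ n a + a
  V0 ⇒ n V0 ⇒ n V0 + V0 ⇒ n a + V0 ⇒ n a + a

n a + a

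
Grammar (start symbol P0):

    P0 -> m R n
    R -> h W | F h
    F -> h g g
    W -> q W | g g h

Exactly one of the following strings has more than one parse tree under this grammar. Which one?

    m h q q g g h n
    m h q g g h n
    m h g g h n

m h q q g g h n: 1 tree
m h q g g h n: 1 tree
m h g g h n: 2 trees

m h g g h n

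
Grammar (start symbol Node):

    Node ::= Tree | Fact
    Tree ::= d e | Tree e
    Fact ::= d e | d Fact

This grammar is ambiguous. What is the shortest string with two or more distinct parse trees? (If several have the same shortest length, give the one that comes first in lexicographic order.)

d e

length 2: d e has 2 parse trees

Two derivations of d e:
  Node ⇒ Tree ⇒ d e
  Node ⇒ Fact ⇒ d e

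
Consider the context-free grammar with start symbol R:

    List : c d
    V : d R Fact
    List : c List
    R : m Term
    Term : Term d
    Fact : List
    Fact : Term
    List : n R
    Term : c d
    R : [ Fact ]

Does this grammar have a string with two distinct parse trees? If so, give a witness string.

Witness: [ c d ]

Derivation 1: R ⇒ [ Fact ] ⇒ [ List ] ⇒ [ c d ]
Derivation 2: R ⇒ [ Fact ] ⇒ [ Term ] ⇒ [ c d ]

Two distinct leftmost derivations for the same string.

Ambiguous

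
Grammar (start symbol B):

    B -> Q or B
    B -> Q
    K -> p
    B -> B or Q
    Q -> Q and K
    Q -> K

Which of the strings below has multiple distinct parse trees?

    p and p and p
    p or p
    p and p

p or p

p and p and p: 1 tree
p or p: 2 trees
p and p: 1 tree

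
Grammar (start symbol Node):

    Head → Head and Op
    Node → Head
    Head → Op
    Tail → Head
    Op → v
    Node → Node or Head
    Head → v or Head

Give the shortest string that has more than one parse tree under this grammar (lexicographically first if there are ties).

length 1: no string has ≥2 trees
length 3: v or v has 2 parse trees

Two derivations of v or v:
  Node ⇒ Head ⇒ v or Head ⇒ v or Op ⇒ v or v
  Node ⇒ Node or Head ⇒ Head or Head ⇒ Op or Head ⇒ v or Head ⇒ v or Op ⇒ v or v

v or v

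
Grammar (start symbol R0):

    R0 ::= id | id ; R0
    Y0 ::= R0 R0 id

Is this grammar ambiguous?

(Y0 is unreachable from R0, so its rules don't affect L(R0).) The reachable grammar is A → atom sep A | atom. Each atom is followed by either the separator (recurse) or end-of-string (stop) — no choice point.

Unambiguous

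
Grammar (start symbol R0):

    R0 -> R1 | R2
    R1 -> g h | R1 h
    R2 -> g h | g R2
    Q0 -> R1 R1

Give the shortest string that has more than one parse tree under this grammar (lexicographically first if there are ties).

g h

length 2: g h has 2 parse trees

Two derivations of g h:
  R0 ⇒ R1 ⇒ g h
  R0 ⇒ R2 ⇒ g h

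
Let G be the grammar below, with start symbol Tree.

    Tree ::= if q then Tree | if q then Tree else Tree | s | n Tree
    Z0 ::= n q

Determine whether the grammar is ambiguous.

Witness: if q then if q then s else s

Derivation 1: Tree ⇒ if q then Tree ⇒ if q then if q then Tree else Tree ⇒ if q then if q then s else Tree ⇒ if q then if q then s else s
Derivation 2: Tree ⇒ if q then Tree else Tree ⇒ if q then if q then Tree else Tree ⇒ if q then if q then s else Tree ⇒ if q then if q then s else s

Two distinct leftmost derivations for the same string.

Ambiguous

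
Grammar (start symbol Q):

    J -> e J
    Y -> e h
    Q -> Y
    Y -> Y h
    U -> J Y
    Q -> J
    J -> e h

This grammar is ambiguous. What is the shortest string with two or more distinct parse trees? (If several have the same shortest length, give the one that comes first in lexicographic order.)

length 2: e h has 2 parse trees

Two derivations of e h:
  Q ⇒ Y ⇒ e h
  Q ⇒ J ⇒ e h

e h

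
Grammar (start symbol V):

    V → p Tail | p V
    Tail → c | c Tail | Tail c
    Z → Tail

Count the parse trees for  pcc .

2

Parse trees for pcc:
  [V p [Tail c [Tail c]]]
  [V p [Tail [Tail c] c]]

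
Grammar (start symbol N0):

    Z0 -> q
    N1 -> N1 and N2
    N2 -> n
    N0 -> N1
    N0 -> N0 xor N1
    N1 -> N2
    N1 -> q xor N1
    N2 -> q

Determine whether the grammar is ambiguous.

Ambiguous

Witness: q xor n

Derivation 1: N0 ⇒ N1 ⇒ q xor N1 ⇒ q xor N2 ⇒ q xor n
Derivation 2: N0 ⇒ N0 xor N1 ⇒ N1 xor N1 ⇒ N2 xor N1 ⇒ q xor N1 ⇒ q xor N2 ⇒ q xor n

Two distinct leftmost derivations for the same string.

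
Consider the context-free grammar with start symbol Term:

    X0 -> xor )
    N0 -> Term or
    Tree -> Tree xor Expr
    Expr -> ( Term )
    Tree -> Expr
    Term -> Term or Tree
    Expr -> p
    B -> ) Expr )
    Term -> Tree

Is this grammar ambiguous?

Unambiguous

Only Term, Tree, Expr are reachable from Term; ignoring the rest: The grammar is stratified — Term handles 'or' (left-recursive), Tree handles 'xor', Expr atoms. Each operator has a fixed associativity and precedence level, so every string has one parse.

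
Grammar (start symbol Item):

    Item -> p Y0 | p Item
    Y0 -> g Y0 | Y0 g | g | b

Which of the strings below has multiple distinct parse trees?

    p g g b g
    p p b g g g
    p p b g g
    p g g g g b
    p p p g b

p g g b g: 3 trees
p p b g g g: 1 tree
p p b g g: 1 tree
p g g g g b: 1 tree
p p p g b: 1 tree

p g g b g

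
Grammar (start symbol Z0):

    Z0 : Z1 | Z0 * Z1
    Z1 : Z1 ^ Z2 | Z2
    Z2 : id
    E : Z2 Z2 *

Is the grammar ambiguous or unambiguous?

Unambiguous

(E is unreachable from Z0, so its rules don't affect L(Z0).) This is a standard precedence ladder (Z0 over Z1 over Z2), with each level left-recursive on its own operator ('*' at Z0, '^' at Z1). That structure is LR(1), hence unambiguous.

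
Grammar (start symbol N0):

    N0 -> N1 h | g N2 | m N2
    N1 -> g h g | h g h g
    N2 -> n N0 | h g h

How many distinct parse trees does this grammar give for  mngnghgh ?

2

Parse trees for mngnghgh:
  [N0 m [N2 n [N0 g [N2 n [N0 [N1 g h g] h]]]]]
  [N0 m [N2 n [N0 g [N2 n [N0 g [N2 h g h]]]]]]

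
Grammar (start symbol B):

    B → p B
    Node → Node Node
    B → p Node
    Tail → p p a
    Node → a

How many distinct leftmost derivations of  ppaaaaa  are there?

Parse trees for ppaaaaa (showing first 6 of 14):
  [B p [B p [Node [Node a] [Node [Node a] [Node [Node a] [Node [Node a] [Node a]]]]]]]
  [B p [B p [Node [Node a] [Node [Node a] [Node [Node [Node a] [Node a]] [Node a]]]]]]
  [B p [B p [Node [Node a] [Node [Node [Node a] [Node a]] [Node [Node a] [Node a]]]]]]
  [B p [B p [Node [Node a] [Node [Node [Node a] [Node [Node a] [Node a]]] [Node a]]]]]
  [B p [B p [Node [Node a] [Node [Node [Node [Node a] [Node a]] [Node a]] [Node a]]]]]
  [B p [B p [Node [Node [Node a] [Node a]] [Node [Node a] [Node [Node a] [Node a]]]]]]

14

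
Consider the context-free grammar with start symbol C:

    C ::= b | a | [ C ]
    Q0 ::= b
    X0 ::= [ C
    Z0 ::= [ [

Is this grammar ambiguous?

Unambiguous

(Q0, X0, Z0 are unreachable from C, so their rules don't affect L(C).) L(C) is { openⁿ atom closeⁿ : n ≥ 0 }. The bracket depth fixes n, and the derivation is forced at every step.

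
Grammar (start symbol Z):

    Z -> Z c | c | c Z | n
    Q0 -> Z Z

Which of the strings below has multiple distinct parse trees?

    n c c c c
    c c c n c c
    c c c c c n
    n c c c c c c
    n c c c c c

n c c c c: 1 tree
c c c n c c: 10 trees
c c c c c n: 1 tree
n c c c c c c: 1 tree
n c c c c c: 1 tree

c c c n c c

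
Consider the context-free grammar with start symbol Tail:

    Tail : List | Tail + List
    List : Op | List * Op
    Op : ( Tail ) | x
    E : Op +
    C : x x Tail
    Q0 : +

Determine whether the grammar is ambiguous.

Unambiguous

Only Tail, List, Op are reachable from Tail; ignoring the rest: Tail → Tail + List | List  ;  List → List * Op | Op  — a left-associative chain with Op at the bottom. Each string factors uniquely by precedence.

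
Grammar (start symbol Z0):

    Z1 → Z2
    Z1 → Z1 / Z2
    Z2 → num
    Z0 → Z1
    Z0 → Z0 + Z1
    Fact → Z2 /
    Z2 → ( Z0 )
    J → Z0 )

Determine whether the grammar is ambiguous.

(J, Fact are unreachable from Z0, so their rules don't affect L(Z0).) This is a standard precedence ladder (Z0 over Z1 over Z2), with each level left-recursive on its own operator ('+' at Z0, '/' at Z1). That structure is LR(1), hence unambiguous.

Unambiguous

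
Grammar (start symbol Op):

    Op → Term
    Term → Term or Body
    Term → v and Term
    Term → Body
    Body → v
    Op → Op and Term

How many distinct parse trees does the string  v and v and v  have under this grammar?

4

Parse trees for v and v and v:
  [Op [Term v and [Term v and [Term [Body v]]]]]
  [Op [Op [Term [Body v]]] and [Term v and [Term [Body v]]]]
  [Op [Op [Term v and [Term [Body v]]]] and [Term [Body v]]]
  [Op [Op [Op [Term [Body v]]] and [Term [Body v]]] and [Term [Body v]]]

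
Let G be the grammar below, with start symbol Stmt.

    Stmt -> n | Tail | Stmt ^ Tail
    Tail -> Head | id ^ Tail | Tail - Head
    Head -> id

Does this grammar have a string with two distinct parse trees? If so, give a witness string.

Witness: id ^ id

Derivation 1: Stmt ⇒ Tail ⇒ id ^ Tail ⇒ id ^ Head ⇒ id ^ id
Derivation 2: Stmt ⇒ Stmt ^ Tail ⇒ Tail ^ Tail ⇒ Head ^ Tail ⇒ id ^ Tail ⇒ id ^ Head ⇒ id ^ id

Two distinct leftmost derivations for the same string.

Ambiguous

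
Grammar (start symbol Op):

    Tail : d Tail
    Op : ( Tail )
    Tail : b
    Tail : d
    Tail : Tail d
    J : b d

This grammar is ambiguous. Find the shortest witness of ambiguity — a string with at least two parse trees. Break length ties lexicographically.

length 3: no string has ≥2 trees
length 4: ( d d ) has 2 parse trees

Two derivations of ( d d ):
  Op ⇒ ( Tail ) ⇒ ( d Tail ) ⇒ ( d d )
  Op ⇒ ( Tail ) ⇒ ( Tail d ) ⇒ ( d d )

( d d )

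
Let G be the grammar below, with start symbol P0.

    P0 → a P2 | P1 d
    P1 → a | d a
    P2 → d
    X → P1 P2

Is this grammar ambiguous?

Witness: a d

Derivation 1: P0 ⇒ a P2 ⇒ a d
Derivation 2: P0 ⇒ P1 d ⇒ a d

Two distinct leftmost derivations for the same string.

Ambiguous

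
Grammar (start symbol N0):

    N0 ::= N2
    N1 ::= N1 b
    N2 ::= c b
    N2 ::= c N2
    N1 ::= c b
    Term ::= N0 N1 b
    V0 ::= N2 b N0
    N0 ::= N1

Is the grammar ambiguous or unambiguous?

Ambiguous

Witness: c b

Derivation 1: N0 ⇒ N2 ⇒ c b
Derivation 2: N0 ⇒ N1 ⇒ c b

Two distinct leftmost derivations for the same string.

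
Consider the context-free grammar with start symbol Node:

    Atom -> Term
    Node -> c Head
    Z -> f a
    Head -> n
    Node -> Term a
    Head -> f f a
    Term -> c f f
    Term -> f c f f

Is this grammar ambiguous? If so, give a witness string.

Witness: c f f a

Derivation 1: Node ⇒ c Head ⇒ c f f a
Derivation 2: Node ⇒ Term a ⇒ c f f a

Two distinct leftmost derivations for the same string.

Ambiguous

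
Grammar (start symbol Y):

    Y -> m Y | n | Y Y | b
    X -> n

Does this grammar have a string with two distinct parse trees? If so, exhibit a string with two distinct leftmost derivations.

Witness: b b b

Derivation 1: Y ⇒ Y Y ⇒ Y Y Y ⇒ b Y Y ⇒ b b Y ⇒ b b b
Derivation 2: Y ⇒ Y Y ⇒ b Y ⇒ b Y Y ⇒ b b Y ⇒ b b b

Two distinct leftmost derivations for the same string.

Ambiguous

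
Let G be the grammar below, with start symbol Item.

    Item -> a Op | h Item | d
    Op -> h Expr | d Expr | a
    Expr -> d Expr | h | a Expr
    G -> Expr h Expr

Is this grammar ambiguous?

Only Item, Op, Expr are reachable from Item; ignoring the rest: Restricted to the reachable nonterminals, every rule has the form A → t or A → t B, and no two rules for the same A share a first terminal. The grammar encodes a DFA — one run per string.

Unambiguous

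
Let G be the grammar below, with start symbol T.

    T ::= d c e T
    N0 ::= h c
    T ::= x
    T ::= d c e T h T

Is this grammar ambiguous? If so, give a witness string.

Witness: d c e d c e x h x

Derivation 1: T ⇒ d c e T ⇒ d c e d c e T h T ⇒ d c e d c e x h T ⇒ d c e d c e x h x
Derivation 2: T ⇒ d c e T h T ⇒ d c e d c e T h T ⇒ d c e d c e x h T ⇒ d c e d c e x h x

Two distinct leftmost derivations for the same string.

Ambiguous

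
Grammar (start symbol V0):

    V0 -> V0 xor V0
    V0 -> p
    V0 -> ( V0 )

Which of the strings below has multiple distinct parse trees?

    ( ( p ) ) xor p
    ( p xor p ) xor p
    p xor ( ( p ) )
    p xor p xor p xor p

p xor p xor p xor p

( ( p ) ) xor p: 1 tree
( p xor p ) xor p: 1 tree
p xor ( ( p ) ): 1 tree
p xor p xor p xor p: 5 trees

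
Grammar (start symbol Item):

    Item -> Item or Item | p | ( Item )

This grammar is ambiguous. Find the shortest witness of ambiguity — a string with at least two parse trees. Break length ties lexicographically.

p or p or p

length 1: no string has ≥2 trees
length 3: no string has ≥2 trees
length 5: p or p or p has 2 parse trees

Two derivations of p or p or p:
  Item ⇒ Item or Item ⇒ Item or Item or Item ⇒ p or Item or Item ⇒ p or p or Item ⇒ p or p or p
  Item ⇒ Item or Item ⇒ p or Item ⇒ p or Item or Item ⇒ p or p or Item ⇒ p or p or p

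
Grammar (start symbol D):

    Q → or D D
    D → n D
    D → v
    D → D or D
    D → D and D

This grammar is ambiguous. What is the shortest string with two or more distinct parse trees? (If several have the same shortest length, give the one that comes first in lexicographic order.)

n v and v

length 1: no string has ≥2 trees
length 2: no string has ≥2 trees
length 3: no string has ≥2 trees
length 4: n v and v has 2 parse trees

Two derivations of n v and v:
  D ⇒ n D ⇒ n D and D ⇒ n v and D ⇒ n v and v
  D ⇒ D and D ⇒ n D and D ⇒ n v and D ⇒ n v and v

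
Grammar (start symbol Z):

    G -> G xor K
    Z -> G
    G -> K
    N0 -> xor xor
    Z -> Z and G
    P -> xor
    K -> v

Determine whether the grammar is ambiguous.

Unambiguous

(P, N0 are unreachable from Z, so their rules don't affect L(Z).) This is a standard precedence ladder (Z over G over K), with each level left-recursive on its own operator ('and' at Z, 'xor' at G). That structure is LR(1), hence unambiguous.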